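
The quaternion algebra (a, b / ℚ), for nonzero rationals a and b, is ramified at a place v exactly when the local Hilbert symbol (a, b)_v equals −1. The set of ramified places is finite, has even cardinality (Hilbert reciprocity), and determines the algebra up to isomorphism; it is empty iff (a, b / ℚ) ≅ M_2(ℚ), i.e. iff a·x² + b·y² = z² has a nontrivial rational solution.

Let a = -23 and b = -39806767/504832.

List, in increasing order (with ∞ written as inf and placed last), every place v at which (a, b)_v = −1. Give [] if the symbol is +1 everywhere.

Mod squares: a ≡ -23, b ≡ -2369851. Check v ∈ {∞, 2, 7, 11, 13, 17, 19, 23, 29}.
v=7: a=7^0·(≡5), b=7^2·(≡5) mod 7; (5|7)=-1, (5|7)=-1; (−1)^{0·2·3}·(-1)^2·(-1)^0 = +1.
v=19: a=19^0·(≡15), b=19^1·(≡9) mod 19; (15|19)=-1, (9|19)=+1; (−1)^{0·1·9}·(-1)^1·(+1)^0 = -1.
v=23: a=23^1·(≡22), b=23^1·(≡18) mod 23; (22|23)=-1, (18|23)=+1; (−1)^{1·1·11}·(-1)^1·(+1)^1 = +1.
v=2: v_2(a)=0, v_2(b)=-10; units ≡ 1, 5 (mod 8); ε·ε+αω+βω = 0·0+0·1+-10·0 ≡ 0  ⇒  (a,b)_2 = +1.
v=17: a=17^0·(≡11), b=17^-1·(≡3) mod 17; (11|17)=-1, (3|17)=-1; (−1)^{0·-1·8}·(-1)^-1·(-1)^0 = -1.
v=11: a=11^0·(≡10), b=11^1·(≡3) mod 11; (10|11)=-1, (3|11)=+1; (−1)^{0·1·5}·(-1)^1·(+1)^0 = -1.
v=∞: -23 < 0 and -2369851 < 0  ⇒  (a,b)_∞ = -1.
v=13: a=13^0·(≡3), b=13^2·(≡10) mod 13; (3|13)=+1, (10|13)=+1; (−1)^{0·2·6}·(+1)^2·(+1)^0 = +1.
v=29: a=29^0·(≡6), b=29^-1·(≡14) mod 29; (6|29)=+1, (14|29)=-1; (−1)^{0·-1·14}·(+1)^-1·(-1)^0 = +1.
Ram(-23, -2369851) = {11, 17, 19, ∞}; no ℚ_11-point on the conic.

[11, 17, 19, inf]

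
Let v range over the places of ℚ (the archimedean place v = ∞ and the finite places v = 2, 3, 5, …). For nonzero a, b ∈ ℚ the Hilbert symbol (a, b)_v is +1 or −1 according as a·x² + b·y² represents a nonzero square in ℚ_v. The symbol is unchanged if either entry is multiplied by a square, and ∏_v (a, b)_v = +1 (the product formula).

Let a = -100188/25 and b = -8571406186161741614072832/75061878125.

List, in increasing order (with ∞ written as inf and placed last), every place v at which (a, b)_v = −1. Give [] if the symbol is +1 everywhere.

Mod squares: a ≡ -23, b ≡ -18855285. Check v ∈ {∞, 2, 3, 5, 11, 13, 19, 23, 29, 31, 41, 43}.
v=∞: -23 < 0 and -18855285 < 0  ⇒  (a,b)_∞ = -1.
v=41: a=41^0·(≡40), b=41^1·(≡27) mod 41; (40|41)=+1, (27|41)=-1; (−1)^{0·1·20}·(+1)^1·(-1)^0 = +1.
v=5: a=5^-2·(≡2), b=5^-5·(≡3) mod 5; (2|5)=-1, (3|5)=-1; (−1)^{-2·-5·2}·(-1)^-5·(-1)^-2 = -1.
v=11: a=11^2·(≡10), b=11^6·(≡6) mod 11; (10|11)=-1, (6|11)=-1; (−1)^{2·6·5}·(-1)^6·(-1)^2 = +1.
v=23: a=23^1·(≡7), b=23^3·(≡11) mod 23; (7|23)=-1, (11|23)=-1; (−1)^{1·3·11}·(-1)^3·(-1)^1 = -1.
v=19: a=19^0·(≡3), b=19^2·(≡5) mod 19; (3|19)=-1, (5|19)=+1; (−1)^{0·2·9}·(-1)^2·(+1)^0 = +1.
v=29: a=29^0·(≡20), b=29^-2·(≡20) mod 29; (20|29)=+1, (20|29)=+1; (−1)^{0·-2·14}·(+1)^-2·(+1)^0 = +1.
v=31: a=31^0·(≡20), b=31^1·(≡9) mod 31; (20|31)=+1, (9|31)=+1; (−1)^{0·1·15}·(+1)^1·(+1)^0 = +1.
v=3: a=3^2·(≡1), b=3^9·(≡1) mod 3; (1|3)=+1, (1|3)=+1; (−1)^{2·9·1}·(+1)^9·(+1)^2 = +1.
v=43: a=43^0·(≡19), b=43^1·(≡19) mod 43; (19|43)=-1, (19|43)=-1; (−1)^{0·1·21}·(-1)^1·(-1)^0 = -1.
v=13: a=13^0·(≡10), b=13^-4·(≡5) mod 13; (10|13)=+1, (5|13)=-1; (−1)^{0·-4·6}·(+1)^-4·(-1)^0 = +1.
v=2: v_2(a)=2, v_2(b)=10; units ≡ 1, 3 (mod 8); ε·ε+αω+βω = 0·1+2·1+10·0 ≡ 0  ⇒  (a,b)_2 = +1.
Ram(-23, -18855285) = {5, 23, 43, ∞}; no ℚ_5-point on the conic.

[5, 23, 43, inf]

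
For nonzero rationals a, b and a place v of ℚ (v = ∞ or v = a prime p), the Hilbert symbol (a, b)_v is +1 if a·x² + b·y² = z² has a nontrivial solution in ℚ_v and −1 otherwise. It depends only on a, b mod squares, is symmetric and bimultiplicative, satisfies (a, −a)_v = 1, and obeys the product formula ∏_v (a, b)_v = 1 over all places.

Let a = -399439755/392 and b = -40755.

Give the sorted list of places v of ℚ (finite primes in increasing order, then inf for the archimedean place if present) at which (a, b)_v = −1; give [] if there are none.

(a, b) ≡ (-81510, -40755) mod (ℚ^×)²; places V = {2, 3, 5, 7, 11, 13, 19, ∞}.
(a,b)_7: α=-2, u≡6; β=0, v≡6 (mod 7); (6|7)=-1, (6|7)=-1; sign (−1)^0·-1^0·-1^-2 = +1.
(a,b)_2: α=-3, β=0; u≡5, v≡5 (mod 8); ε(u)ε(v)=0·0, αω(v)=-3·1, βω(u)=0·1; sum ≡ 1  ⇒  -1.
(a,b)_3: α=5, u≡1; β=1, v≡2 (mod 3); (1|3)=+1, (2|3)=-1; sign (−1)^1·+1^1·-1^5 = +1.
(a,b)_13: α=1, u≡1; β=1, v≡11 (mod 13); (1|13)=+1, (11|13)=-1; sign (−1)^0·+1^1·-1^1 = -1.
(a,b)_19: α=1, u≡9; β=1, v≡2 (mod 19); (9|19)=+1, (2|19)=-1; sign (−1)^1·+1^1·-1^1 = +1.
(a,b)_∞: sgn(-81510)=−, sgn(-40755)=−, so -1.
(a,b)_5: α=1, u≡2; β=1, v≡4 (mod 5); (2|5)=-1, (4|5)=+1; sign (−1)^0·-1^1·+1^1 = -1.
(a,b)_11: α=3, u≡9; β=1, v≡2 (mod 11); (9|11)=+1, (2|11)=-1; sign (−1)^1·+1^1·-1^3 = +1.
|Ram(-81510, -40755)| = 4, even; anisotropic at {2, 5, 13, ∞}.

[2, 5, 13, inf]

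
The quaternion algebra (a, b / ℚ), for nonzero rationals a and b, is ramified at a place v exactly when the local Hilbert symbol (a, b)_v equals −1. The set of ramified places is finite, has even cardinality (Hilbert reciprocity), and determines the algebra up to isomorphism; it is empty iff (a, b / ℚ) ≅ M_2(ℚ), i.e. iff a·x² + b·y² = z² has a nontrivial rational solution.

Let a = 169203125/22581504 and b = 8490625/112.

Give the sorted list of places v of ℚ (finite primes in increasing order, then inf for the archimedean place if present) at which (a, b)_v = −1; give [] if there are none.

[17, 19]

(a, b) ≡ (221, 95095) mod (ℚ^×)²; places V = {2, 3, 5, 7, 11, 13, 17, 19, ∞}.
(a,b)_5: α=6, u≡1; β=5, v≡1 (mod 5); (1|5)=+1, (1|5)=+1; sign (−1)^0·+1^5·+1^6 = +1.
(a,b)_∞: sgn(221)=+, sgn(95095)=+, so +1.
(a,b)_13: α=1, u≡9; β=1, v≡12 (mod 13); (9|13)=+1, (12|13)=+1; sign (−1)^0·+1^1·+1^1 = +1.
(a,b)_19: α=0, u≡3; β=1, v≡12 (mod 19); (3|19)=-1, (12|19)=-1; sign (−1)^0·-1^1·-1^0 = -1.
(a,b)_11: α=-2, u≡4; β=1, v≡8 (mod 11); (4|11)=+1, (8|11)=-1; sign (−1)^0·+1^1·-1^-2 = +1.
(a,b)_3: α=-6, u≡2; β=0, v≡1 (mod 3); (2|3)=-1, (1|3)=+1; sign (−1)^0·-1^0·+1^-6 = +1.
(a,b)_17: α=1, u≡13; β=0, v≡6 (mod 17); (13|17)=+1, (6|17)=-1; sign (−1)^0·+1^0·-1^1 = -1.
(a,b)_7: α=2, u≡4; β=-1, v≡5 (mod 7); (4|7)=+1, (5|7)=-1; sign (−1)^0·+1^-1·-1^2 = +1.
(a,b)_2: α=-8, β=-4; u≡5, v≡7 (mod 8); ε(u)ε(v)=0·1, αω(v)=-8·0, βω(u)=-4·1; sum ≡ 0  ⇒  +1.
Ram(221, 95095) = {17, 19}; no ℚ_17-point on the conic.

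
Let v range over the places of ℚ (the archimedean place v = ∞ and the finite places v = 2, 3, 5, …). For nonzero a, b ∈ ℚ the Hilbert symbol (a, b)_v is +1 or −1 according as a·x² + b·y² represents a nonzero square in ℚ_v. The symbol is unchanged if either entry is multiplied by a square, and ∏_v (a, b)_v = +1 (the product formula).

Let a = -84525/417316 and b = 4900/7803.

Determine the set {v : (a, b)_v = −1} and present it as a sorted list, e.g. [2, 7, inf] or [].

[2, 3]

(a, b) ≡ (-69, 3) mod (ℚ^×)²; places V = {2, 3, 5, 7, 17, 19, 23, ∞}.
(a,b)_7: α=2, u≡1; β=2, v≡6 (mod 7); (1|7)=+1, (6|7)=-1; sign (−1)^0·+1^2·-1^2 = +1.
(a,b)_17: α=-2, u≡1; β=-2, v≡14 (mod 17); (1|17)=+1, (14|17)=-1; sign (−1)^0·+1^-2·-1^-2 = +1.
(a,b)_23: α=1, u≡7; β=0, v≡4 (mod 23); (7|23)=-1, (4|23)=+1; sign (−1)^0·-1^0·+1^1 = +1.
(a,b)_19: α=-2, u≡17; β=0, v≡13 (mod 19); (17|19)=+1, (13|19)=-1; sign (−1)^0·+1^0·-1^-2 = +1.
(a,b)_3: α=1, u≡1; β=-3, v≡1 (mod 3); (1|3)=+1, (1|3)=+1; sign (−1)^1·+1^-3·+1^1 = -1.
(a,b)_2: α=-2, β=2; u≡3, v≡3 (mod 8); ε(u)ε(v)=1·1, αω(v)=-2·1, βω(u)=2·1; sum ≡ 1  ⇒  -1.
(a,b)_5: α=2, u≡4; β=2, v≡2 (mod 5); (4|5)=+1, (2|5)=-1; sign (−1)^0·+1^2·-1^2 = +1.
(a,b)_∞: sgn(-69)=−, sgn(3)=+, so +1.
Ram(-69, 3) = {2, 3}; no ℚ_2-point on the conic.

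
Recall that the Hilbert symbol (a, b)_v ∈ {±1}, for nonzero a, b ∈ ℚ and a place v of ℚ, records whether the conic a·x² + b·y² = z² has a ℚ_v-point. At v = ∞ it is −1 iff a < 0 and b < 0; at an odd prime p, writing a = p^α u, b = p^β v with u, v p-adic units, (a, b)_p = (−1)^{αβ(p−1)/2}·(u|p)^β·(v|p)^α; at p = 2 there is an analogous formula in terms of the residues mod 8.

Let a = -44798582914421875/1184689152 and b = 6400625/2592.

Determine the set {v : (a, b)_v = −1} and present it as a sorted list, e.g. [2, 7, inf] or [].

(a, b) ≡ (-561, 418) mod (ℚ^×)²; places V = {2, 3, 5, 7, 11, 17, 19, 23, ∞}.
(a,b)_7: α=6, u≡6; β=2, v≡6 (mod 7); (6|7)=-1, (6|7)=-1; sign (−1)^0·-1^2·-1^6 = +1.
(a,b)_11: α=1, u≡9; β=1, v≡9 (mod 11); (9|11)=+1, (9|11)=+1; sign (−1)^1·+1^1·+1^1 = -1.
(a,b)_23: α=-2, u≡11; β=0, v≡13 (mod 23); (11|23)=-1, (13|23)=+1; sign (−1)^0·-1^0·+1^-2 = +1.
(a,b)_2: α=-10, β=-5; u≡7, v≡1 (mod 8); ε(u)ε(v)=1·0, αω(v)=-10·0, βω(u)=-5·0; sum ≡ 0  ⇒  +1.
(a,b)_19: α=4, u≡16; β=1, v≡3 (mod 19); (16|19)=+1, (3|19)=-1; sign (−1)^0·+1^1·-1^4 = +1.
(a,b)_17: α=1, u≡15; β=0, v≡5 (mod 17); (15|17)=+1, (5|17)=-1; sign (−1)^0·+1^0·-1^1 = -1.
(a,b)_3: α=-7, u≡2; β=-4, v≡1 (mod 3); (2|3)=-1, (1|3)=+1; sign (−1)^0·-1^-4·+1^-7 = +1.
(a,b)_5: α=6, u≡1; β=4, v≡3 (mod 5); (1|5)=+1, (3|5)=-1; sign (−1)^0·+1^4·-1^6 = +1.
(a,b)_∞: sgn(-561)=−, sgn(418)=+, so +1.
(-561, 418 / ℚ) ramifies at {11, 17}: a division algebra.

[11, 17]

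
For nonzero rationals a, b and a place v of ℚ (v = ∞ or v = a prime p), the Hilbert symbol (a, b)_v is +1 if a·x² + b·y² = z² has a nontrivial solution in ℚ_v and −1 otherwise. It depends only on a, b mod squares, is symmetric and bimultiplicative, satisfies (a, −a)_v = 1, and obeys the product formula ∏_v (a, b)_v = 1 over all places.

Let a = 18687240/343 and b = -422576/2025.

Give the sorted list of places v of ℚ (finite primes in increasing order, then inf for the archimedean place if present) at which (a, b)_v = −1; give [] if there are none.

Mod squares: a ≡ 30030, b ≡ -11. Check v ∈ {∞, 2, 3, 5, 7, 11, 13}.
v=2: v_2(a)=3, v_2(b)=4; units ≡ 7, 5 (mod 8); ε·ε+αω+βω = 1·0+3·1+4·0 ≡ 1  ⇒  (a,b)_2 = -1.
v=13: a=13^1·(≡1), b=13^0·(≡8) mod 13; (1|13)=+1, (8|13)=-1; (−1)^{1·0·6}·(+1)^0·(-1)^1 = -1.
v=7: a=7^-3·(≡5), b=7^4·(≡3) mod 7; (5|7)=-1, (3|7)=-1; (−1)^{-3·4·3}·(-1)^4·(-1)^-3 = -1.
v=5: a=5^1·(≡1), b=5^-2·(≡4) mod 5; (1|5)=+1, (4|5)=+1; (−1)^{1·-2·2}·(+1)^-2·(+1)^1 = +1.
v=11: a=11^3·(≡2), b=11^1·(≡7) mod 11; (2|11)=-1, (7|11)=-1; (−1)^{3·1·5}·(-1)^1·(-1)^3 = -1.
v=∞: 30030 > 0 and -11 < 0  ⇒  (a,b)_∞ = +1.
v=3: a=3^3·(≡2), b=3^-4·(≡1) mod 3; (2|3)=-1, (1|3)=+1; (−1)^{3·-4·1}·(-1)^-4·(+1)^3 = +1.
Ram(30030, -11) = {2, 7, 11, 13}; no ℚ_2-point on the conic.

[2, 7, 11, 13]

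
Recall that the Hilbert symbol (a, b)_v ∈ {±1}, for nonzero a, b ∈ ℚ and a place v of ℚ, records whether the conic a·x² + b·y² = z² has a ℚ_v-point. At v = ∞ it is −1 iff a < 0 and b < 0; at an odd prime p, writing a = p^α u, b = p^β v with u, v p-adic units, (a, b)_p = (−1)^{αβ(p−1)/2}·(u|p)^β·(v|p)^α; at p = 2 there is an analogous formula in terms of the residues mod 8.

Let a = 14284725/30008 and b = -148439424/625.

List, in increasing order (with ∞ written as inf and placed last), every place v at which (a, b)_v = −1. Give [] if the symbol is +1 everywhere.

Mod squares: a ≡ 4278, b ≡ -966. Check v ∈ {∞, 2, 3, 5, 7, 11, 13, 23, 31}.
v=2: v_2(a)=-3, v_2(b)=7; units ≡ 3, 5 (mod 8); ε·ε+αω+βω = 1·0+-3·1+7·1 ≡ 0  ⇒  (a,b)_2 = +1.
v=13: a=13^2·(≡3), b=13^0·(≡10) mod 13; (3|13)=+1, (10|13)=+1; (−1)^{2·0·6}·(+1)^0·(+1)^2 = +1.
v=31: a=31^-1·(≡7), b=31^0·(≡3) mod 31; (7|31)=+1, (3|31)=-1; (−1)^{-1·0·15}·(+1)^0·(-1)^-1 = -1.
v=7: a=7^2·(≡4), b=7^5·(≡1) mod 7; (4|7)=+1, (1|7)=+1; (−1)^{2·5·3}·(+1)^5·(+1)^2 = +1.
v=23: a=23^1·(≡9), b=23^1·(≡1) mod 23; (9|23)=+1, (1|23)=+1; (−1)^{1·1·11}·(+1)^1·(+1)^1 = -1.
v=11: a=11^-2·(≡8), b=11^0·(≡6) mod 11; (8|11)=-1, (6|11)=-1; (−1)^{-2·0·5}·(-1)^0·(-1)^-2 = +1.
v=5: a=5^2·(≡3), b=5^-4·(≡1) mod 5; (3|5)=-1, (1|5)=+1; (−1)^{2·-4·2}·(-1)^-4·(+1)^2 = +1.
v=∞: 4278 > 0 and -966 < 0  ⇒  (a,b)_∞ = +1.
v=3: a=3^1·(≡1), b=3^1·(≡2) mod 3; (1|3)=+1, (2|3)=-1; (−1)^{1·1·1}·(+1)^1·(-1)^1 = +1.
(4278, -966 / ℚ) ramifies at {23, 31}: a division algebra.

[23, 31]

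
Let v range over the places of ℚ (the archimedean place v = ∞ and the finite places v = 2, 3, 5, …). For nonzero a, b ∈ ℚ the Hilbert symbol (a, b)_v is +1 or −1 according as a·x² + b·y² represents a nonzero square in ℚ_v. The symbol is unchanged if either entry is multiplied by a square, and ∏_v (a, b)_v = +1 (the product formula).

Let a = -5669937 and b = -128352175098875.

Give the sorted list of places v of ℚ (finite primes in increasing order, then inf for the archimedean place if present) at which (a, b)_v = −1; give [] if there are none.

[5, 13, 23, 29, 37, inf]

(a, b) ≡ (-12857, -2138311955) mod (ℚ^×)²; places V = {2, 3, 5, 7, 13, 23, 29, 31, 37, 43, ∞}.
(a,b)_5: α=0, u≡3; β=3, v≡4 (mod 5); (3|5)=-1, (4|5)=+1; sign (−1)^0·-1^3·+1^0 = -1.
(a,b)_43: α=1, u≡22; β=1, v≡11 (mod 43); (22|43)=-1, (11|43)=+1; sign (−1)^1·-1^1·+1^1 = +1.
(a,b)_37: α=0, u≡17; β=1, v≡25 (mod 37); (17|37)=-1, (25|37)=+1; sign (−1)^0·-1^1·+1^0 = -1.
(a,b)_23: α=1, u≡18; β=1, v≡1 (mod 23); (18|23)=+1, (1|23)=+1; sign (−1)^1·+1^1·+1^1 = -1.
(a,b)_2: α=0, β=0; u≡7, v≡5 (mod 8); ε(u)ε(v)=1·0, αω(v)=0·1, βω(u)=0·0; sum ≡ 0  ⇒  +1.
(a,b)_13: α=1, u≡1; β=1, v≡2 (mod 13); (1|13)=+1, (2|13)=-1; sign (−1)^0·+1^1·-1^1 = -1.
(a,b)_∞: sgn(-12857)=−, sgn(-2138311955)=−, so -1.
(a,b)_3: α=2, u≡1; β=0, v≡1 (mod 3); (1|3)=+1, (1|3)=+1; sign (−1)^0·+1^0·+1^2 = +1.
(a,b)_31: α=0, u≡25; β=1, v≡20 (mod 31); (25|31)=+1, (20|31)=+1; sign (−1)^0·+1^1·+1^0 = +1.
(a,b)_29: α=0, u≡27; β=1, v≡27 (mod 29); (27|29)=-1, (27|29)=-1; sign (−1)^0·-1^1·-1^0 = -1.
(a,b)_7: α=2, u≡4; β=4, v≡2 (mod 7); (4|7)=+1, (2|7)=+1; sign (−1)^0·+1^4·+1^2 = +1.
(-12857, -2138311955 / ℚ) ramifies at {5, 13, 23, 29, 37, ∞}: a division algebra.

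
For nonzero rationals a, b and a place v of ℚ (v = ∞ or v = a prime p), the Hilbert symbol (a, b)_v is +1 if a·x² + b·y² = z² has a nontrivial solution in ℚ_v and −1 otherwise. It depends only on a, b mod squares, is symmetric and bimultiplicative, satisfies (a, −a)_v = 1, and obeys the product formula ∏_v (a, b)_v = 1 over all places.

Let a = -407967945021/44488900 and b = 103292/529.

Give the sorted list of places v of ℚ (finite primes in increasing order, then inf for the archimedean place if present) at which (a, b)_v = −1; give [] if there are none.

[2, 13, 17, 47]

Mod squares: a ≡ -18941, b ≡ 527. Check v ∈ {∞, 2, 3, 5, 7, 13, 17, 23, 29, 31, 47}.
v=47: a=47^1·(≡39), b=47^0·(≡38) mod 47; (39|47)=-1, (38|47)=-1; (−1)^{1·0·23}·(-1)^0·(-1)^1 = -1.
v=17: a=17^2·(≡7), b=17^1·(≡12) mod 17; (7|17)=-1, (12|17)=-1; (−1)^{2·1·8}·(-1)^1·(-1)^2 = -1.
v=23: a=23^-2·(≡21), b=23^-2·(≡22) mod 23; (21|23)=-1, (22|23)=-1; (−1)^{-2·-2·11}·(-1)^-2·(-1)^-2 = +1.
v=3: a=3^2·(≡1), b=3^0·(≡2) mod 3; (1|3)=+1, (2|3)=-1; (−1)^{2·0·1}·(+1)^0·(-1)^2 = +1.
v=∞: -18941 < 0 and 527 > 0  ⇒  (a,b)_∞ = +1.
v=31: a=31^1·(≡18), b=31^1·(≡23) mod 31; (18|31)=+1, (23|31)=-1; (−1)^{1·1·15}·(+1)^1·(-1)^1 = +1.
v=2: v_2(a)=-2, v_2(b)=2; units ≡ 3, 7 (mod 8); ε·ε+αω+βω = 1·1+-2·0+2·1 ≡ 1  ⇒  (a,b)_2 = -1.
v=13: a=13^3·(≡3), b=13^0·(≡8) mod 13; (3|13)=+1, (8|13)=-1; (−1)^{3·0·6}·(+1)^0·(-1)^3 = -1.
v=29: a=29^-2·(≡28), b=29^0·(≡24) mod 29; (28|29)=+1, (24|29)=+1; (−1)^{-2·0·14}·(+1)^0·(+1)^-2 = +1.
v=7: a=7^2·(≡4), b=7^2·(≡2) mod 7; (4|7)=+1, (2|7)=+1; (−1)^{2·2·3}·(+1)^2·(+1)^2 = +1.
v=5: a=5^-2·(≡4), b=5^0·(≡3) mod 5; (4|5)=+1, (3|5)=-1; (−1)^{-2·0·2}·(+1)^0·(-1)^-2 = +1.
(-18941, 527 / ℚ) ramifies at {2, 13, 17, 47}: a division algebra.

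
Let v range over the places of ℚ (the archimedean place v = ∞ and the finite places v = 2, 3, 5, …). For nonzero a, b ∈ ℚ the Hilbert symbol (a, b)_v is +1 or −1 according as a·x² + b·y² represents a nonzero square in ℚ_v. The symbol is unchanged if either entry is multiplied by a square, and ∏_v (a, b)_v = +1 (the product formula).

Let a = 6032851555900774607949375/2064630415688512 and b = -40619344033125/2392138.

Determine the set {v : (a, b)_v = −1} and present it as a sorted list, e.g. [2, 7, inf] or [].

Mod squares: a ≡ 42427, b ≡ -177429714. Check v ∈ {∞, 2, 3, 5, 7, 11, 13, 17, 19, 23, 29, 41}.
v=23: a=23^-4·(≡11), b=23^-2·(≡20) mod 23; (11|23)=-1, (20|23)=-1; (−1)^{-4·-2·11}·(-1)^-2·(-1)^-4 = +1.
v=5: a=5^4·(≡2), b=5^4·(≡4) mod 5; (2|5)=-1, (4|5)=+1; (−1)^{4·4·2}·(-1)^4·(+1)^4 = +1.
v=3: a=3^16·(≡1), b=3^5·(≡1) mod 3; (1|3)=+1, (1|3)=+1; (−1)^{16·5·1}·(+1)^5·(+1)^16 = +1.
v=11: a=11^5·(≡2), b=11^3·(≡8) mod 11; (2|11)=-1, (8|11)=-1; (−1)^{5·3·5}·(-1)^3·(-1)^5 = -1.
v=29: a=29^1·(≡9), b=29^1·(≡5) mod 29; (9|29)=+1, (5|29)=+1; (−1)^{1·1·14}·(+1)^1·(+1)^1 = +1.
v=19: a=19^-3·(≡18), b=19^-1·(≡3) mod 19; (18|19)=-1, (3|19)=-1; (−1)^{-3·-1·9}·(-1)^-1·(-1)^-3 = -1.
v=∞: 42427 > 0 and -177429714 < 0  ⇒  (a,b)_∞ = +1.
v=2: v_2(a)=-6, v_2(b)=-1; units ≡ 3, 7 (mod 8); ε·ε+αω+βω = 1·1+-6·0+-1·1 ≡ 0  ⇒  (a,b)_2 = +1.
v=7: a=7^-5·(≡6), b=7^-1·(≡3) mod 7; (6|7)=-1, (3|7)=-1; (−1)^{-5·-1·3}·(-1)^-1·(-1)^-5 = -1.
v=41: a=41^2·(≡37), b=41^1·(≡36) mod 41; (37|41)=+1, (36|41)=+1; (−1)^{2·1·20}·(+1)^1·(+1)^2 = +1.
v=13: a=13^4·(≡2), b=13^2·(≡2) mod 13; (2|13)=-1, (2|13)=-1; (−1)^{4·2·6}·(-1)^2·(-1)^4 = +1.
v=17: a=17^0·(≡14), b=17^-1·(≡3) mod 17; (14|17)=-1, (3|17)=-1; (−1)^{0·-1·8}·(-1)^-1·(-1)^0 = -1.
Ram(42427, -177429714) = {7, 11, 17, 19}; no ℚ_7-point on the conic.

[7, 11, 17, 19]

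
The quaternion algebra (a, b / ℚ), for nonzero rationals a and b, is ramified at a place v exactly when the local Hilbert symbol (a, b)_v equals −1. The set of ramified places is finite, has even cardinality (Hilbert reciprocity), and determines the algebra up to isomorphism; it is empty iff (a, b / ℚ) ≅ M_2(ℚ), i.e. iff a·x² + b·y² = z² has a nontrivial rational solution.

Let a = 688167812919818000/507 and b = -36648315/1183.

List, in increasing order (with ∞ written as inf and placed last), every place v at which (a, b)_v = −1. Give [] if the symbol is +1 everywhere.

[2, 3, 5, 37]

(a, b) ≡ (70035, -28504245) mod (ℚ^×)²; places V = {2, 3, 5, 7, 11, 13, 23, 29, 37, ∞}.
(a,b)_11: α=2, u≡3; β=1, v≡8 (mod 11); (3|11)=+1, (8|11)=-1; sign (−1)^0·+1^1·-1^2 = +1.
(a,b)_37: α=2, u≡31; β=1, v≡5 (mod 37); (31|37)=-1, (5|37)=-1; sign (−1)^0·-1^1·-1^2 = -1.
(a,b)_29: α=3, u≡21; β=1, v≡10 (mod 29); (21|29)=-1, (10|29)=-1; sign (−1)^0·-1^1·-1^3 = +1.
(a,b)_5: α=3, u≡2; β=1, v≡4 (mod 5); (2|5)=-1, (4|5)=+1; sign (−1)^0·-1^1·+1^3 = -1.
(a,b)_3: α=-1, u≡2; β=3, v≡2 (mod 3); (2|3)=-1, (2|3)=-1; sign (−1)^1·-1^3·-1^-1 = -1.
(a,b)_∞: sgn(70035)=+, sgn(-28504245)=−, so +1.
(a,b)_23: α=3, u≡18; β=1, v≡15 (mod 23); (18|23)=+1, (15|23)=-1; sign (−1)^1·+1^1·-1^3 = +1.
(a,b)_13: α=-2, u≡1; β=-2, v≡9 (mod 13); (1|13)=+1, (9|13)=+1; sign (−1)^0·+1^-2·+1^-2 = +1.
(a,b)_7: α=1, u≡4; β=-1, v≡3 (mod 7); (4|7)=+1, (3|7)=-1; sign (−1)^1·+1^-1·-1^1 = +1.
(a,b)_2: α=4, β=0; u≡3, v≡3 (mod 8); ε(u)ε(v)=1·1, αω(v)=4·1, βω(u)=0·1; sum ≡ 1  ⇒  -1.
Ram(70035, -28504245) = {2, 3, 5, 37}; no ℚ_2-point on the conic.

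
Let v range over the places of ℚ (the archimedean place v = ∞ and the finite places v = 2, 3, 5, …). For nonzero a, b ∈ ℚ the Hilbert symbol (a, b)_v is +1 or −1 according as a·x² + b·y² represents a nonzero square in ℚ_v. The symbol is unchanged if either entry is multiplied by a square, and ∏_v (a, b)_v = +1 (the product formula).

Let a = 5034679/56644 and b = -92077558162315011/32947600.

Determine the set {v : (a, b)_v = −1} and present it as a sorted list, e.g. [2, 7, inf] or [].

[13, 53]

(a, b) ≡ (31, -7579) mod (ℚ^×)²; places V = {2, 3, 5, 7, 11, 13, 17, 31, 41, 53, ∞}.
(a,b)_2: α=-2, β=-4; u≡7, v≡5 (mod 8); ε(u)ε(v)=1·0, αω(v)=-2·1, βω(u)=-4·0; sum ≡ 0  ⇒  +1.
(a,b)_3: α=0, u≡1; β=4, v≡2 (mod 3); (1|3)=+1, (2|3)=-1; sign (−1)^0·+1^4·-1^0 = +1.
(a,b)_5: α=0, u≡1; β=-2, v≡1 (mod 5); (1|5)=+1, (1|5)=+1; sign (−1)^0·+1^-2·+1^0 = +1.
(a,b)_31: α=3, u≡2; β=6, v≡14 (mod 31); (2|31)=+1, (14|31)=+1; sign (−1)^0·+1^6·+1^3 = +1.
(a,b)_41: α=0, u≡9; β=-2, v≡14 (mod 41); (9|41)=+1, (14|41)=-1; sign (−1)^0·+1^-2·-1^0 = +1.
(a,b)_∞: sgn(31)=+, sgn(-7579)=−, so +1.
(a,b)_13: α=2, u≡7; β=3, v≡2 (mod 13); (7|13)=-1, (2|13)=-1; sign (−1)^0·-1^3·-1^2 = -1.
(a,b)_11: α=0, u≡9; β=1, v≡1 (mod 11); (9|11)=+1, (1|11)=+1; sign (−1)^0·+1^1·+1^0 = +1.
(a,b)_53: α=0, u≡41; β=1, v≡40 (mod 53); (41|53)=-1, (40|53)=+1; sign (−1)^0·-1^1·+1^0 = -1.
(a,b)_7: α=-2, u≡6; β=-2, v≡1 (mod 7); (6|7)=-1, (1|7)=+1; sign (−1)^0·-1^-2·+1^-2 = +1.
(a,b)_17: α=-2, u≡3; β=0, v≡5 (mod 17); (3|17)=-1, (5|17)=-1; sign (−1)^0·-1^0·-1^-2 = +1.
(31, -7579 / ℚ) ramifies at {13, 53}: a division algebra.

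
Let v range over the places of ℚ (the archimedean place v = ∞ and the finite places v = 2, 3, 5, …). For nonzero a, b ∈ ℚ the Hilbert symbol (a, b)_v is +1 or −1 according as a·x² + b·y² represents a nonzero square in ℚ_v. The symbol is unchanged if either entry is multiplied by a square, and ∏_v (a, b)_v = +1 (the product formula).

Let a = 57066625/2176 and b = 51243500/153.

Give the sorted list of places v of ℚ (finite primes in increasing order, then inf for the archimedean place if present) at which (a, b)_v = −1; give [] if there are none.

[2, 5, 7, 17]

Mod squares: a ≡ 13090, b ≡ 595. Check v ∈ {∞, 2, 3, 5, 7, 11, 17}.
v=11: a=11^3·(≡7), b=11^4·(≡9) mod 11; (7|11)=-1, (9|11)=+1; (−1)^{3·4·5}·(-1)^4·(+1)^3 = +1.
v=7: a=7^3·(≡1), b=7^1·(≡2) mod 7; (1|7)=+1, (2|7)=+1; (−1)^{3·1·3}·(+1)^1·(+1)^3 = -1.
v=17: a=17^-1·(≡10), b=17^-1·(≡1) mod 17; (10|17)=-1, (1|17)=+1; (−1)^{-1·-1·8}·(-1)^-1·(+1)^-1 = -1.
v=5: a=5^3·(≡3), b=5^3·(≡1) mod 5; (3|5)=-1, (1|5)=+1; (−1)^{3·3·2}·(-1)^3·(+1)^3 = -1.
v=2: v_2(a)=-7, v_2(b)=2; units ≡ 1, 3 (mod 8); ε·ε+αω+βω = 0·1+-7·1+2·0 ≡ 1  ⇒  (a,b)_2 = -1.
v=3: a=3^0·(≡1), b=3^-2·(≡1) mod 3; (1|3)=+1, (1|3)=+1; (−1)^{0·-2·1}·(+1)^-2·(+1)^0 = +1.
v=∞: 13090 > 0 and 595 > 0  ⇒  (a,b)_∞ = +1.
(13090, 595 / ℚ) ramifies at {2, 5, 7, 17}: a division algebra.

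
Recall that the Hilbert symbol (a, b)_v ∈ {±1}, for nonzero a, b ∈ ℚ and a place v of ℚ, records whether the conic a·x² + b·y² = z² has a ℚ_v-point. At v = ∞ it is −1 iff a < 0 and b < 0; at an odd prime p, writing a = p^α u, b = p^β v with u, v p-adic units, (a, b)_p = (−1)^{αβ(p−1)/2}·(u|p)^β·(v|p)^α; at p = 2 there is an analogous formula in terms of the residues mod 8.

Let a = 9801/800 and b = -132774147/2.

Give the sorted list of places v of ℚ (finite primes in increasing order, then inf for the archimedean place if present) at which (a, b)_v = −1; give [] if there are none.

[2, 19]

Mod squares: a ≡ 2, b ≡ -27094. Check v ∈ {∞, 2, 3, 5, 11, 19, 23, 31}.
v=31: a=31^0·(≡25), b=31^1·(≡8) mod 31; (25|31)=+1, (8|31)=+1; (−1)^{0·1·15}·(+1)^1·(+1)^0 = +1.
v=11: a=11^2·(≡6), b=11^2·(≡10) mod 11; (6|11)=-1, (10|11)=-1; (−1)^{2·2·5}·(-1)^2·(-1)^2 = +1.
v=2: v_2(a)=-5, v_2(b)=-1; units ≡ 1, 5 (mod 8); ε·ε+αω+βω = 0·0+-5·1+-1·0 ≡ 1  ⇒  (a,b)_2 = -1.
v=3: a=3^4·(≡2), b=3^4·(≡2) mod 3; (2|3)=-1, (2|3)=-1; (−1)^{4·4·1}·(-1)^4·(-1)^4 = +1.
v=19: a=19^0·(≡8), b=19^1·(≡15) mod 19; (8|19)=-1, (15|19)=-1; (−1)^{0·1·9}·(-1)^1·(-1)^0 = -1.
v=23: a=23^0·(≡4), b=23^1·(≡2) mod 23; (4|23)=+1, (2|23)=+1; (−1)^{0·1·11}·(+1)^1·(+1)^0 = +1.
v=5: a=5^-2·(≡3), b=5^0·(≡4) mod 5; (3|5)=-1, (4|5)=+1; (−1)^{-2·0·2}·(-1)^0·(+1)^-2 = +1.
v=∞: 2 > 0 and -27094 < 0  ⇒  (a,b)_∞ = +1.
(2, -27094 / ℚ) ramifies at {2, 19}: a division algebra.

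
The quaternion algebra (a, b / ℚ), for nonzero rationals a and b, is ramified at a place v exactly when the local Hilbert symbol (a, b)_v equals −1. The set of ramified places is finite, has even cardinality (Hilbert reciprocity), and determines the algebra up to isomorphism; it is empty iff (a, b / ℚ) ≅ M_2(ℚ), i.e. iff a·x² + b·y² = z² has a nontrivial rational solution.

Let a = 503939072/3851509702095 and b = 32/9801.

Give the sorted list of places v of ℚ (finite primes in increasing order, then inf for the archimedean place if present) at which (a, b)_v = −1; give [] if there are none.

Mod squares: a ≡ 10010, b ≡ 2. Check v ∈ {∞, 2, 3, 5, 7, 11, 13}.
v=∞: 10010 > 0 and 2 > 0  ⇒  (a,b)_∞ = +1.
v=7: a=7^1·(≡1), b=7^0·(≡4) mod 7; (1|7)=+1, (4|7)=+1; (−1)^{1·0·3}·(+1)^0·(+1)^1 = +1.
v=2: v_2(a)=15, v_2(b)=5; units ≡ 5, 1 (mod 8); ε·ε+αω+βω = 0·0+15·0+5·1 ≡ 1  ⇒  (a,b)_2 = -1.
v=11: a=11^-5·(≡6), b=11^-2·(≡8) mod 11; (6|11)=-1, (8|11)=-1; (−1)^{-5·-2·5}·(-1)^-2·(-1)^-5 = -1.
v=3: a=3^-14·(≡2), b=3^-4·(≡2) mod 3; (2|3)=-1, (2|3)=-1; (−1)^{-14·-4·1}·(-1)^-4·(-1)^-14 = +1.
v=13: a=13^3·(≡10), b=13^0·(≡7) mod 13; (10|13)=+1, (7|13)=-1; (−1)^{3·0·6}·(+1)^0·(-1)^3 = -1.
v=5: a=5^-1·(≡3), b=5^0·(≡2) mod 5; (3|5)=-1, (2|5)=-1; (−1)^{-1·0·2}·(-1)^0·(-1)^-1 = -1.
Ram(10010, 2) = {2, 5, 11, 13}; no ℚ_2-point on the conic.

[2, 5, 11, 13]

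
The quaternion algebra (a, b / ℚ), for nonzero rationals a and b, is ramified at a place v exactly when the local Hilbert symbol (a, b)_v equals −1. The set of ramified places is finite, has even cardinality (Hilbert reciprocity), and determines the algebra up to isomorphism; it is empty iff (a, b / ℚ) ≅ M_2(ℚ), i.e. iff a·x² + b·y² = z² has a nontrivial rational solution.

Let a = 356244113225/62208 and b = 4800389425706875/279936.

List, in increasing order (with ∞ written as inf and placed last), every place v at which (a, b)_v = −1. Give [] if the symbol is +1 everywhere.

[2, 3, 7, 11]

(a, b) ≡ (3003, 546) mod (ℚ^×)²; places V = {2, 3, 5, 7, 11, 13, ∞}.
(a,b)_5: α=2, u≡3; β=4, v≡1 (mod 5); (3|5)=-1, (1|5)=+1; sign (−1)^0·-1^4·+1^2 = +1.
(a,b)_11: α=3, u≡1; β=4, v≡7 (mod 11); (1|11)=+1, (7|11)=-1; sign (−1)^0·+1^4·-1^3 = -1.
(a,b)_2: α=-8, β=-7; u≡3, v≡1 (mod 8); ε(u)ε(v)=1·0, αω(v)=-8·0, βω(u)=-7·1; sum ≡ 1  ⇒  -1.
(a,b)_13: α=1, u≡3; β=1, v≡9 (mod 13); (3|13)=+1, (9|13)=+1; sign (−1)^0·+1^1·+1^1 = +1.
(a,b)_∞: sgn(3003)=+, sgn(546)=+, so +1.
(a,b)_7: α=7, u≡4; β=9, v≡1 (mod 7); (4|7)=+1, (1|7)=+1; sign (−1)^1·+1^9·+1^7 = -1.
(a,b)_3: α=-5, u≡2; β=-7, v≡2 (mod 3); (2|3)=-1, (2|3)=-1; sign (−1)^1·-1^-7·-1^-5 = -1.
(3003, 546 / ℚ) ramifies at {2, 3, 7, 11}: a division algebra.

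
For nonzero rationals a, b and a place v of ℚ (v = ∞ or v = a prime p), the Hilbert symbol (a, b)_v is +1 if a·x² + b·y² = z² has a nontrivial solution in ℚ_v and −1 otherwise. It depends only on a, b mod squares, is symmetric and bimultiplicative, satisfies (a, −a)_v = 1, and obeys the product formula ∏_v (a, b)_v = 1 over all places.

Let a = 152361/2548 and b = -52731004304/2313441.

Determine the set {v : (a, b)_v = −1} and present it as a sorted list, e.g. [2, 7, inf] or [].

(a, b) ≡ (2717, -209) mod (ℚ^×)²; places V = {2, 3, 7, 11, 13, 19, ∞}.
(a,b)_3: α=6, u≡2; β=-4, v≡1 (mod 3); (2|3)=-1, (1|3)=+1; sign (−1)^0·-1^-4·+1^6 = +1.
(a,b)_∞: sgn(2717)=+, sgn(-209)=−, so +1.
(a,b)_7: α=-2, u≡2; β=0, v≡2 (mod 7); (2|7)=+1, (2|7)=+1; sign (−1)^0·+1^0·+1^-2 = +1.
(a,b)_11: α=1, u≡5; β=3, v≡3 (mod 11); (5|11)=+1, (3|11)=+1; sign (−1)^1·+1^3·+1^1 = -1.
(a,b)_19: α=1, u≡10; β=5, v≡3 (mod 19); (10|19)=-1, (3|19)=-1; sign (−1)^1·-1^5·-1^1 = -1.
(a,b)_2: α=-2, β=4; u≡5, v≡7 (mod 8); ε(u)ε(v)=0·1, αω(v)=-2·0, βω(u)=4·1; sum ≡ 0  ⇒  +1.
(a,b)_13: α=-1, u≡1; β=-4, v≡3 (mod 13); (1|13)=+1, (3|13)=+1; sign (−1)^0·+1^-4·+1^-1 = +1.
(2717, -209 / ℚ) ramifies at {11, 19}: a division algebra.

[11, 19]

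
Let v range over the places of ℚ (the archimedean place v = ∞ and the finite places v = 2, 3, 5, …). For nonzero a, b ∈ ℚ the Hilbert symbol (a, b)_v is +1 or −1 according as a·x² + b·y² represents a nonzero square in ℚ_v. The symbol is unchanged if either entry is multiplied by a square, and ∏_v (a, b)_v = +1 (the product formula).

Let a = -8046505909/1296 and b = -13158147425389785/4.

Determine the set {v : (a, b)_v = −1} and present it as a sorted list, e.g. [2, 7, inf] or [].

Mod squares: a ≡ -164749, b ≡ -665. Check v ∈ {∞, 2, 3, 5, 7, 13, 17, 19, 23, 29}.
v=5: a=5^0·(≡1), b=5^1·(≡2) mod 5; (1|5)=+1, (2|5)=-1; (−1)^{0·1·2}·(+1)^1·(-1)^0 = +1.
v=7: a=7^0·(≡6), b=7^1·(≡5) mod 7; (6|7)=-1, (5|7)=-1; (−1)^{0·1·3}·(-1)^1·(-1)^0 = -1.
v=∞: -164749 < 0 and -665 < 0  ⇒  (a,b)_∞ = -1.
v=2: v_2(a)=-4, v_2(b)=-2; units ≡ 3, 7 (mod 8); ε·ε+αω+βω = 1·1+-4·0+-2·1 ≡ 1  ⇒  (a,b)_2 = -1.
v=17: a=17^2·(≡9), b=17^0·(≡4) mod 17; (9|17)=+1, (4|17)=+1; (−1)^{2·0·8}·(+1)^0·(+1)^2 = +1.
v=3: a=3^-4·(≡2), b=3^6·(≡1) mod 3; (2|3)=-1, (1|3)=+1; (−1)^{-4·6·1}·(-1)^6·(+1)^-4 = +1.
v=29: a=29^1·(≡8), b=29^2·(≡18) mod 29; (8|29)=-1, (18|29)=-1; (−1)^{1·2·14}·(-1)^2·(-1)^1 = -1.
v=23: a=23^1·(≡8), b=23^2·(≡18) mod 23; (8|23)=+1, (18|23)=+1; (−1)^{1·2·11}·(+1)^2·(+1)^1 = +1.
v=13: a=13^3·(≡5), b=13^2·(≡11) mod 13; (5|13)=-1, (11|13)=-1; (−1)^{3·2·6}·(-1)^2·(-1)^3 = -1.
v=19: a=19^1·(≡14), b=19^3·(≡15) mod 19; (14|19)=-1, (15|19)=-1; (−1)^{1·3·9}·(-1)^3·(-1)^1 = -1.
Ram(-164749, -665) = {2, 7, 13, 19, 29, ∞}; no ℚ_2-point on the conic.

[2, 7, 13, 19, 29, inf]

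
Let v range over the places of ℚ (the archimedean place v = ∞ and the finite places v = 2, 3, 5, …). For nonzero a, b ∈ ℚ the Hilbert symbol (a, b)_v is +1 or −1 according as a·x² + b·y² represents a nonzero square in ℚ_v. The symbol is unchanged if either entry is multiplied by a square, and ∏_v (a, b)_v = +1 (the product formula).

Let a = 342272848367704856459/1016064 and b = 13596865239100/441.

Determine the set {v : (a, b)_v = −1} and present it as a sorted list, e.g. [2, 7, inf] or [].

(a, b) ≡ (19499, 6919) mod (ℚ^×)²; places V = {2, 3, 5, 7, 11, 13, 17, 19, 31, 37, ∞}.
(a,b)_11: α=6, u≡10; β=3, v≡10 (mod 11); (10|11)=-1, (10|11)=-1; sign (−1)^0·-1^3·-1^6 = -1.
(a,b)_31: α=3, u≡1; β=2, v≡27 (mod 31); (1|31)=+1, (27|31)=-1; sign (−1)^0·+1^2·-1^3 = -1.
(a,b)_37: α=1, u≡34; β=1, v≡14 (mod 37); (34|37)=+1, (14|37)=-1; sign (−1)^0·+1^1·-1^1 = -1.
(a,b)_5: α=0, u≡1; β=2, v≡4 (mod 5); (1|5)=+1, (4|5)=+1; sign (−1)^0·+1^2·+1^0 = +1.
(a,b)_2: α=-8, β=2; u≡3, v≡7 (mod 8); ε(u)ε(v)=1·1, αω(v)=-8·0, βω(u)=2·1; sum ≡ 1  ⇒  -1.
(a,b)_13: α=4, u≡12; β=2, v≡4 (mod 13); (12|13)=+1, (4|13)=+1; sign (−1)^0·+1^2·+1^4 = +1.
(a,b)_7: α=-2, u≡2; β=-2, v≡5 (mod 7); (2|7)=+1, (5|7)=-1; sign (−1)^0·+1^-2·-1^-2 = +1.
(a,b)_19: α=2, u≡11; β=0, v≡2 (mod 19); (11|19)=+1, (2|19)=-1; sign (−1)^0·+1^0·-1^2 = +1.
(a,b)_∞: sgn(19499)=+, sgn(6919)=+, so +1.
(a,b)_17: α=1, u≡16; β=1, v≡2 (mod 17); (16|17)=+1, (2|17)=+1; sign (−1)^0·+1^1·+1^1 = +1.
(a,b)_3: α=-4, u≡2; β=-2, v≡1 (mod 3); (2|3)=-1, (1|3)=+1; sign (−1)^0·-1^-2·+1^-4 = +1.
|Ram(19499, 6919)| = 4, even; anisotropic at {2, 11, 31, 37}.

[2, 11, 31, 37]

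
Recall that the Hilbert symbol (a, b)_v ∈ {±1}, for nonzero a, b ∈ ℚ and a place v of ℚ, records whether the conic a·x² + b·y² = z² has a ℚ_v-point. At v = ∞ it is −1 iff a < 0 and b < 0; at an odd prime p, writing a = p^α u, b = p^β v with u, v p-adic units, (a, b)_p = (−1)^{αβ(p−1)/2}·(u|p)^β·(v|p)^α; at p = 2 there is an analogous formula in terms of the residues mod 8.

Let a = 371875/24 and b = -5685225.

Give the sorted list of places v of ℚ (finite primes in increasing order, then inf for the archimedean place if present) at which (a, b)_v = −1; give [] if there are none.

[13, 17]

(a, b) ≡ (3570, -4641) mod (ℚ^×)²; places V = {2, 3, 5, 7, 13, 17, ∞}.
(a,b)_3: α=-1, u≡2; β=1, v≡1 (mod 3); (2|3)=-1, (1|3)=+1; sign (−1)^1·-1^1·+1^-1 = +1.
(a,b)_2: α=-3, β=0; u≡1, v≡7 (mod 8); ε(u)ε(v)=0·1, αω(v)=-3·0, βω(u)=0·0; sum ≡ 0  ⇒  +1.
(a,b)_13: α=0, u≡8; β=1, v≡8 (mod 13); (8|13)=-1, (8|13)=-1; sign (−1)^0·-1^1·-1^0 = -1.
(a,b)_∞: sgn(3570)=+, sgn(-4641)=−, so +1.
(a,b)_17: α=1, u≡14; β=1, v≡16 (mod 17); (14|17)=-1, (16|17)=+1; sign (−1)^0·-1^1·+1^1 = -1.
(a,b)_5: α=5, u≡1; β=2, v≡1 (mod 5); (1|5)=+1, (1|5)=+1; sign (−1)^0·+1^2·+1^5 = +1.
(a,b)_7: α=1, u≡3; β=3, v≡1 (mod 7); (3|7)=-1, (1|7)=+1; sign (−1)^1·-1^3·+1^1 = +1.
(3570, -4641 / ℚ) ramifies at {13, 17}: a division algebra.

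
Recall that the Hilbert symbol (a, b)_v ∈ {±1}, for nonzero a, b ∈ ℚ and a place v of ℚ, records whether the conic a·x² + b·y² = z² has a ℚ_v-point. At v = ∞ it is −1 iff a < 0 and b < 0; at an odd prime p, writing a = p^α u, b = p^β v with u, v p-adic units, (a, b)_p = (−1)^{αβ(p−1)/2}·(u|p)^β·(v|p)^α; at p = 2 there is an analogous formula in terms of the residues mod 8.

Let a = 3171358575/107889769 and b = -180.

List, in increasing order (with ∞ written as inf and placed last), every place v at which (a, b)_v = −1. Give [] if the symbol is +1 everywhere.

[2, 5]

(a, b) ≡ (7, -5) mod (ℚ^×)²; places V = {2, 3, 5, 7, 11, 13, 17, 43, 47, ∞}.
(a,b)_17: α=-2, u≡7; β=0, v≡7 (mod 17); (7|17)=-1, (7|17)=-1; sign (−1)^0·-1^0·-1^-2 = +1.
(a,b)_47: α=-2, u≡8; β=0, v≡8 (mod 47); (8|47)=+1, (8|47)=+1; sign (−1)^0·+1^0·+1^-2 = +1.
(a,b)_13: α=-2, u≡6; β=0, v≡2 (mod 13); (6|13)=-1, (2|13)=-1; sign (−1)^0·-1^0·-1^-2 = +1.
(a,b)_∞: sgn(7)=+, sgn(-5)=−, so +1.
(a,b)_11: α=2, u≡2; β=0, v≡7 (mod 11); (2|11)=-1, (7|11)=-1; sign (−1)^0·-1^0·-1^2 = +1.
(a,b)_7: α=1, u≡4; β=0, v≡2 (mod 7); (4|7)=+1, (2|7)=+1; sign (−1)^0·+1^0·+1^1 = +1.
(a,b)_2: α=0, β=2; u≡7, v≡3 (mod 8); ε(u)ε(v)=1·1, αω(v)=0·1, βω(u)=2·0; sum ≡ 1  ⇒  -1.
(a,b)_5: α=2, u≡2; β=1, v≡4 (mod 5); (2|5)=-1, (4|5)=+1; sign (−1)^0·-1^1·+1^2 = -1.
(a,b)_3: α=4, u≡1; β=2, v≡1 (mod 3); (1|3)=+1, (1|3)=+1; sign (−1)^0·+1^2·+1^4 = +1.
(a,b)_43: α=2, u≡2; β=0, v≡35 (mod 43); (2|43)=-1, (35|43)=+1; sign (−1)^0·-1^0·+1^2 = +1.
Ram(7, -5) = {2, 5}; no ℚ_2-point on the conic.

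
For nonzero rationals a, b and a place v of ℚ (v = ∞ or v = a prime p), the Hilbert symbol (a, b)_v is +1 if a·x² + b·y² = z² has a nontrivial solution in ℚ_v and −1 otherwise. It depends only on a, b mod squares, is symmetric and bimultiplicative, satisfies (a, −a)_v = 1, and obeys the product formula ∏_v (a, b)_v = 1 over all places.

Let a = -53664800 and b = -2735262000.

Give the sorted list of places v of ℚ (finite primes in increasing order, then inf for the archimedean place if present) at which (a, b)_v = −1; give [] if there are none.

(a, b) ≡ (-2, -555) mod (ℚ^×)²; places V = {2, 3, 5, 7, 37, ∞}.
(a,b)_∞: sgn(-2)=−, sgn(-555)=−, so -1.
(a,b)_5: α=2, u≡3; β=3, v≡4 (mod 5); (3|5)=-1, (4|5)=+1; sign (−1)^0·-1^3·+1^2 = -1.
(a,b)_37: α=2, u≡20; β=3, v≡20 (mod 37); (20|37)=-1, (20|37)=-1; sign (−1)^0·-1^3·-1^2 = -1.
(a,b)_7: α=2, u≡6; β=0, v≡5 (mod 7); (6|7)=-1, (5|7)=-1; sign (−1)^0·-1^0·-1^2 = +1.
(a,b)_2: α=5, β=4; u≡7, v≡5 (mod 8); ε(u)ε(v)=1·0, αω(v)=5·1, βω(u)=4·0; sum ≡ 1  ⇒  -1.
(a,b)_3: α=0, u≡1; β=3, v≡1 (mod 3); (1|3)=+1, (1|3)=+1; sign (−1)^0·+1^3·+1^0 = +1.
|Ram(-2, -555)| = 4, even; anisotropic at {2, 5, 37, ∞}.

[2, 5, 37, inf]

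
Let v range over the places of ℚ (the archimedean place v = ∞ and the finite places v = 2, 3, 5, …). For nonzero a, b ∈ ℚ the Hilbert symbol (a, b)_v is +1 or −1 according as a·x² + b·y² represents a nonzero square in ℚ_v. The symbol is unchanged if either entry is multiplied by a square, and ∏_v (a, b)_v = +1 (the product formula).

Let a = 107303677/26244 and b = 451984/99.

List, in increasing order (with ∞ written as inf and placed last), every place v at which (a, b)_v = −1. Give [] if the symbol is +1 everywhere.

(a, b) ≡ (13, 310739) mod (ℚ^×)²; places V = {2, 3, 11, 13, 17, 41, 53, ∞}.
(a,b)_53: α=0, u≡4; β=1, v≡31 (mod 53); (4|53)=+1, (31|53)=-1; sign (−1)^0·+1^1·-1^0 = +1.
(a,b)_∞: sgn(13)=+, sgn(310739)=+, so +1.
(a,b)_17: α=2, u≡1; β=0, v≡4 (mod 17); (1|17)=+1, (4|17)=+1; sign (−1)^0·+1^0·+1^2 = +1.
(a,b)_3: α=-8, u≡1; β=-2, v≡2 (mod 3); (1|3)=+1, (2|3)=-1; sign (−1)^0·+1^-2·-1^-8 = +1.
(a,b)_2: α=-2, β=4; u≡5, v≡3 (mod 8); ε(u)ε(v)=0·1, αω(v)=-2·1, βω(u)=4·1; sum ≡ 0  ⇒  +1.
(a,b)_13: α=5, u≡12; β=1, v≡4 (mod 13); (12|13)=+1, (4|13)=+1; sign (−1)^0·+1^1·+1^5 = +1.
(a,b)_41: α=0, u≡19; β=1, v≡19 (mod 41); (19|41)=-1, (19|41)=-1; sign (−1)^0·-1^1·-1^0 = -1.
(a,b)_11: α=0, u≡7; β=-1, v≡3 (mod 11); (7|11)=-1, (3|11)=+1; sign (−1)^0·-1^-1·+1^0 = -1.
|Ram(13, 310739)| = 2, even; anisotropic at {11, 41}.

[11, 41]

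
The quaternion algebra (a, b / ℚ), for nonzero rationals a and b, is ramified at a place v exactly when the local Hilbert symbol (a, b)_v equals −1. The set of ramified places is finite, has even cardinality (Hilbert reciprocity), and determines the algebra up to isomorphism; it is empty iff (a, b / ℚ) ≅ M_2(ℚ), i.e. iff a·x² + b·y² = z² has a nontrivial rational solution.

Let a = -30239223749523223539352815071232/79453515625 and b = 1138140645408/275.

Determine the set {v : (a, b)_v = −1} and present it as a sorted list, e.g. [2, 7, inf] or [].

[3, 19, 29, 31]

Mod squares: a ≡ -87, b ≡ 375782. Check v ∈ {∞, 2, 3, 5, 7, 11, 13, 19, 29, 31, 37, 41}.
v=13: a=13^4·(≡12), b=13^2·(≡9) mod 13; (12|13)=+1, (9|13)=+1; (−1)^{4·2·6}·(+1)^2·(+1)^4 = +1.
v=31: a=31^2·(≡21), b=31^1·(≡2) mod 31; (21|31)=-1, (2|31)=+1; (−1)^{2·1·15}·(-1)^1·(+1)^2 = -1.
v=7: a=7^2·(≡2), b=7^0·(≡2) mod 7; (2|7)=+1, (2|7)=+1; (−1)^{2·0·3}·(+1)^0·(+1)^2 = +1.
v=2: v_2(a)=12, v_2(b)=5; units ≡ 1, 3 (mod 8); ε·ε+αω+βω = 0·1+12·1+5·0 ≡ 0  ⇒  (a,b)_2 = +1.
v=37: a=37^6·(≡6), b=37^2·(≡7) mod 37; (6|37)=-1, (7|37)=+1; (−1)^{6·2·18}·(-1)^2·(+1)^6 = +1.
v=11: a=11^-2·(≡3), b=11^-1·(≡10) mod 11; (3|11)=+1, (10|11)=-1; (−1)^{-2·-1·5}·(+1)^-1·(-1)^-2 = +1.
v=29: a=29^3·(≡2), b=29^1·(≡22) mod 29; (2|29)=-1, (22|29)=+1; (−1)^{3·1·14}·(-1)^1·(+1)^3 = -1.
v=41: a=41^-2·(≡20), b=41^0·(≡11) mod 41; (20|41)=+1, (11|41)=-1; (−1)^{-2·0·20}·(+1)^0·(-1)^-2 = +1.
v=∞: -87 < 0 and 375782 > 0  ⇒  (a,b)_∞ = +1.
v=3: a=3^5·(≡1), b=3^2·(≡2) mod 3; (1|3)=+1, (2|3)=-1; (−1)^{5·2·1}·(+1)^2·(-1)^5 = -1.
v=5: a=5^-8·(≡3), b=5^-2·(≡3) mod 5; (3|5)=-1, (3|5)=-1; (−1)^{-8·-2·2}·(-1)^-2·(-1)^-8 = +1.
v=19: a=19^2·(≡8), b=19^1·(≡15) mod 19; (8|19)=-1, (15|19)=-1; (−1)^{2·1·9}·(-1)^1·(-1)^2 = -1.
(-87, 375782 / ℚ) ramifies at {3, 19, 29, 31}: a division algebra.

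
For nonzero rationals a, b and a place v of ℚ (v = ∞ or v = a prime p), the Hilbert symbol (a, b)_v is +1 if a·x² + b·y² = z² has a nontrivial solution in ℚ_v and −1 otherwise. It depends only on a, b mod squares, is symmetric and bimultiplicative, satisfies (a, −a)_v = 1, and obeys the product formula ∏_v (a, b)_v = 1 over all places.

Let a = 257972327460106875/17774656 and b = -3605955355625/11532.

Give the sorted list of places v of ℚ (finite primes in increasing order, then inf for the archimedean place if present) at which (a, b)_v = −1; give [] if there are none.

Mod squares: a ≡ 9197571, b ≡ -7208907. Check v ∈ {∞, 2, 3, 5, 7, 11, 17, 29, 31, 37, 41, 43, 47}.
v=47: a=47^1·(≡32), b=47^1·(≡2) mod 47; (32|47)=+1, (2|47)=+1; (−1)^{1·1·23}·(+1)^1·(+1)^1 = -1.
v=11: a=11^2·(≡1), b=11^0·(≡1) mod 11; (1|11)=+1, (1|11)=+1; (−1)^{2·0·5}·(+1)^0·(+1)^2 = +1.
v=3: a=3^3·(≡1), b=3^-1·(≡1) mod 3; (1|3)=+1, (1|3)=+1; (−1)^{3·-1·1}·(+1)^-1·(+1)^3 = -1.
v=7: a=7^2·(≡3), b=7^4·(≡1) mod 7; (3|7)=-1, (1|7)=+1; (−1)^{2·4·3}·(-1)^4·(+1)^2 = +1.
v=2: v_2(a)=-6, v_2(b)=-2; units ≡ 3, 5 (mod 8); ε·ε+αω+βω = 1·0+-6·1+-2·1 ≡ 0  ⇒  (a,b)_2 = +1.
v=29: a=29^2·(≡17), b=29^1·(≡16) mod 29; (17|29)=-1, (16|29)=+1; (−1)^{2·1·14}·(-1)^1·(+1)^2 = -1.
v=5: a=5^4·(≡1), b=5^4·(≡3) mod 5; (1|5)=+1, (3|5)=-1; (−1)^{4·4·2}·(+1)^4·(-1)^4 = +1.
v=∞: 9197571 > 0 and -7208907 < 0  ⇒  (a,b)_∞ = +1.
v=37: a=37^1·(≡6), b=37^0·(≡30) mod 37; (6|37)=-1, (30|37)=+1; (−1)^{1·0·18}·(-1)^0·(+1)^1 = +1.
v=41: a=41^1·(≡4), b=41^1·(≡3) mod 41; (4|41)=+1, (3|41)=-1; (−1)^{1·1·20}·(+1)^1·(-1)^1 = -1.
v=17: a=17^-2·(≡3), b=17^0·(≡11) mod 17; (3|17)=-1, (11|17)=-1; (−1)^{-2·0·8}·(-1)^0·(-1)^-2 = +1.
v=31: a=31^-2·(≡12), b=31^-2·(≡18) mod 31; (12|31)=-1, (18|31)=+1; (−1)^{-2·-2·15}·(-1)^-2·(+1)^-2 = +1.
v=43: a=43^1·(≡31), b=43^1·(≡18) mod 43; (31|43)=+1, (18|43)=-1; (−1)^{1·1·21}·(+1)^1·(-1)^1 = +1.
Ram(9197571, -7208907) = {3, 29, 41, 47}; no ℚ_3-point on the conic.

[3, 29, 41, 47]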